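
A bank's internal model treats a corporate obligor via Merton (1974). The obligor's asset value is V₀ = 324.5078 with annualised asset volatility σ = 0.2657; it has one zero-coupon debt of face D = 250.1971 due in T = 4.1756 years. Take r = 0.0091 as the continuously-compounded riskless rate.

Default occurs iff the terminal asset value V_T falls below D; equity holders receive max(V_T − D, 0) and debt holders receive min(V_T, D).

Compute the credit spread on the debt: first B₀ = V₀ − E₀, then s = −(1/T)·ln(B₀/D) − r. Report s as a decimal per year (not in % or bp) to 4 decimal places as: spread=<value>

With assets at 324.5078 and a single debt payment of 250.1971 at 4.1756 years:
d₁ = [ln(V₀/D) + (r + σ²/2)T] / (σ√T)
   = [ln(324.5078/250.1971) + (0.0091 + 0.5·0.2657²)·4.1756] / (0.2657·√4.1756)
   = [0.260061 + 0.185389] / 0.542939 = 0.820442
d₂ = d₁ − σ√T = 0.820442 − 0.542939 = 0.277503
N(d₁) = 0.794018,  N(d₂) = 0.609303,  e^(−rT) = 0.962715
E₀ = V₀·N(d₁) − D·e^(−rT)·N(d₂)
   = 324.5078·0.794018 − 250.1971·0.962715·0.609303 = 110.903103
B₀ = V₀ − E₀ = 324.5078 − 110.903103 = 213.604697
spread = −(1/T)·ln(B₀/D) − r = −(1/4.1756)·ln(213.604697/250.1971) − 0.0091 = 0.02876807

spread=0.0288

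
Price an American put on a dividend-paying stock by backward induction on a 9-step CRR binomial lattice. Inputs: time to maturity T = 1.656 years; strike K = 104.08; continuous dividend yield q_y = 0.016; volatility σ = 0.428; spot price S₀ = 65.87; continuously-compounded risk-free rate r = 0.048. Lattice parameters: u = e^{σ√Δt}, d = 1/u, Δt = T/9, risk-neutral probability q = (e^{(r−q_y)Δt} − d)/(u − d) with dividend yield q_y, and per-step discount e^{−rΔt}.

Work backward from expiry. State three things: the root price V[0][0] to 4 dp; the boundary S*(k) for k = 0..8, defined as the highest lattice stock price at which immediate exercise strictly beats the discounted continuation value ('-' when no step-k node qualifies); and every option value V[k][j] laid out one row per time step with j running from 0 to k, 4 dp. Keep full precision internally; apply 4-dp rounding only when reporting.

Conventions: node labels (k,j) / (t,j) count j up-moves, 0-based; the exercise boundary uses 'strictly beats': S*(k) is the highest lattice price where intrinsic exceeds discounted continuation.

price = 40.2903
boundary = - 54.8220 45.6270 54.8220 45.6270 54.8220 65.8700 54.8220 65.8700
tree:
40.2903
49.2580 30.9471
58.4530 39.6483 21.7276
66.1057 49.2580 29.5696 13.3024
72.4750 58.4530 38.8996 19.6159 6.4403
77.7759 66.1057 49.2580 27.9631 10.5815 1.8960
82.1877 72.4750 58.4530 38.2100 16.9460 3.6107 0.0000
85.8596 77.7759 66.1057 49.2580 26.1678 6.8760 0.0000 0.0000
88.9156 82.1877 72.4750 58.4530 38.2100 13.0941 0.0000 0.0000 0.0000
91.4590 85.8596 77.7759 66.1057 49.2580 24.9356 0.0000 0.0000 0.0000 0.0000

Δt=0.18400, u=1.20152, d=0.83228, q=0.47022, disc=e^(-rΔt)=0.99121
k=9 terminal: V=max(K-S,0) → 91.4590 85.8596 77.7759 66.1057 49.2580 24.9356 0.0000 0.0000 0.0000 0.0000
k=8: j=0 S=15.1644 intr=88.9156 cont=88.0450 V=88.9156[EX]; j=1 S=21.8923 intr=82.1877 cont=81.3369 V=82.1877[EX]; j=2 S=31.6050 intr=72.4750 cont=71.6527 V=72.4750[EX]; j=3 S=45.6270 intr=58.4530 cont=57.6719 V=58.4530[EX]; j=4 S=65.8700 intr=38.2100 cont=37.4884 V=38.2100[EX]; j=5 S=95.0940 intr=8.9860 cont=13.0941 V=13.0941[hold]; j=6 S=137.2837 intr=0.0000 cont=0.0000 V=0.0000[hold]; j=7 S=198.1912 intr=0.0000 cont=0.0000 V=0.0000[hold]; j=8 S=286.1212 intr=0.0000 cont=0.0000 V=0.0000[hold]  S*(8)=65.8700
k=7: j=0 S=18.2204 intr=85.8596 cont=84.9980 V=85.8596[EX]; j=1 S=26.3041 intr=77.7759 cont=76.9380 V=77.7759[EX]; j=2 S=37.9743 intr=66.1057 cont=65.3022 V=66.1057[EX]; j=3 S=54.8220 intr=49.2580 cont=48.5040 V=49.2580[EX]; j=4 S=79.1444 intr=24.9356 cont=26.1678 V=26.1678[hold]; j=5 S=114.2579 intr=0.0000 cont=6.8760 V=6.8760[hold]; j=6 S=164.9497 intr=0.0000 cont=0.0000 V=0.0000[hold]; j=7 S=238.1317 intr=0.0000 cont=0.0000 V=0.0000[hold]  S*(7)=54.8220
k=6: j=0 S=21.8923 intr=82.1877 cont=81.3369 V=82.1877[EX]; j=1 S=31.6050 intr=72.4750 cont=71.6527 V=72.4750[EX]; j=2 S=45.6270 intr=58.4530 cont=57.6719 V=58.4530[EX]; j=3 S=65.8700 intr=38.2100 cont=38.0628 V=38.2100[EX]; j=4 S=95.0940 intr=8.9860 cont=16.9460 V=16.9460[hold]; j=5 S=137.2837 intr=0.0000 cont=3.6107 V=3.6107[hold]; j=6 S=198.1912 intr=0.0000 cont=0.0000 V=0.0000[hold]  S*(6)=65.8700
k=5: j=0 S=26.3041 intr=77.7759 cont=76.9380 V=77.7759[EX]; j=1 S=37.9743 intr=66.1057 cont=65.3022 V=66.1057[EX]; j=2 S=54.8220 intr=49.2580 cont=48.5040 V=49.2580[EX]; j=3 S=79.1444 intr=24.9356 cont=27.9631 V=27.9631[hold]; j=4 S=114.2579 intr=0.0000 cont=10.5815 V=10.5815[hold]; j=5 S=164.9497 intr=0.0000 cont=1.8960 V=1.8960[hold]  S*(5)=54.8220
k=4: j=0 S=31.6050 intr=72.4750 cont=71.6527 V=72.4750[EX]; j=1 S=45.6270 intr=58.4530 cont=57.6719 V=58.4530[EX]; j=2 S=65.8700 intr=38.2100 cont=38.8996 V=38.8996[hold]; j=3 S=95.0940 intr=8.9860 cont=19.6159 V=19.6159[hold]; j=4 S=137.2837 intr=0.0000 cont=6.4403 V=6.4403[hold]  S*(4)=45.6270
k=3: j=0 S=37.9743 intr=66.1057 cont=65.3022 V=66.1057[EX]; j=1 S=54.8220 intr=49.2580 cont=48.8254 V=49.2580[EX]; j=2 S=79.1444 intr=24.9356 cont=29.5696 V=29.5696[hold]; j=3 S=114.2579 intr=0.0000 cont=13.3024 V=13.3024[hold]  S*(3)=54.8220
k=2: j=0 S=45.6270 intr=58.4530 cont=57.6719 V=58.4530[EX]; j=1 S=65.8700 intr=38.2100 cont=39.6483 V=39.6483[hold]; j=2 S=95.0940 intr=8.9860 cont=21.7276 V=21.7276[hold]  S*(2)=45.6270
k=1: j=0 S=54.8220 intr=49.2580 cont=49.1744 V=49.2580[EX]; j=1 S=79.1444 intr=24.9356 cont=30.9471 V=30.9471[hold]  S*(1)=54.8220
k=0: j=0 S=65.8700 intr=38.2100 cont=40.2903 V=40.2903[hold]  S*(0)=-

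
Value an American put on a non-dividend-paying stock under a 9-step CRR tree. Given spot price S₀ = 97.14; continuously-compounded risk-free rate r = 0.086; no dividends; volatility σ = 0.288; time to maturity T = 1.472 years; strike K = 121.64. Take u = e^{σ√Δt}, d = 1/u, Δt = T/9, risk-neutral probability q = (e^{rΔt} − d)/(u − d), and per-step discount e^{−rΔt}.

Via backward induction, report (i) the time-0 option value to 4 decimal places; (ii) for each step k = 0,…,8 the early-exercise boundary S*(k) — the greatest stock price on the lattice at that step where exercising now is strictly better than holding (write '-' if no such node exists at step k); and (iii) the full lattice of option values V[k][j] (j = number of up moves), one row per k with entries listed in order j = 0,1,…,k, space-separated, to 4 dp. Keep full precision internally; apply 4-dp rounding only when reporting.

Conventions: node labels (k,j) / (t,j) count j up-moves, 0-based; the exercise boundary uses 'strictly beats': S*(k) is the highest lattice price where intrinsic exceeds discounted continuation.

price = 25.1140
boundary = - 86.4599 76.9540 86.4599 97.1400 86.4599 97.1400 86.4599 97.1400
tree:
25.1140
35.1801 16.9133
44.6860 24.7761 10.4356
53.1468 35.1801 16.2687 5.5738
60.6774 44.6860 24.5000 9.4490 2.3077
67.3799 53.1468 35.1801 15.5207 4.3507 0.5689
73.3456 60.6774 44.6860 24.5000 8.0220 1.2317 0.0000
78.6554 67.3799 53.1468 35.1801 14.3422 2.6667 0.0000 0.0000
83.3814 73.3456 60.6774 44.6860 24.5000 5.7737 0.0000 0.0000 0.0000
87.5877 78.6554 67.3799 53.1468 35.1801 12.5006 0.0000 0.0000 0.0000 0.0000

Δt=0.16356, u=1.12353, d=0.89005, q=0.53159, disc=e^(-rΔt)=0.98603
k=9 terminal: V=max(K-S,0) → 87.5877 78.6554 67.3799 53.1468 35.1801 12.5006 0.0000 0.0000 0.0000 0.0000
k=8: j=0 S=38.2586 intr=83.3814 cont=81.6824 V=83.3814[EX]; j=1 S=48.2944 intr=73.3456 cont=71.6466 V=73.3456[EX]; j=2 S=60.9626 intr=60.6774 cont=58.9784 V=60.6774[EX]; j=3 S=76.9540 intr=44.6860 cont=42.9871 V=44.6860[EX]; j=4 S=97.1400 intr=24.5000 cont=22.8010 V=24.5000[EX]; j=5 S=122.6211 intr=0.0000 cont=5.7737 V=5.7737[hold]; j=6 S=154.7862 intr=0.0000 cont=0.0000 V=0.0000[hold]; j=7 S=195.3887 intr=0.0000 cont=0.0000 V=0.0000[hold]; j=8 S=246.6418 intr=0.0000 cont=0.0000 V=0.0000[hold]  S*(8)=97.1400
k=7: j=0 S=42.9846 intr=78.6554 cont=76.9564 V=78.6554[EX]; j=1 S=54.2601 intr=67.3799 cont=65.6810 V=67.3799[EX]; j=2 S=68.4932 intr=53.1468 cont=51.4478 V=53.1468[EX]; j=3 S=86.4599 intr=35.1801 cont=33.4812 V=35.1801[EX]; j=4 S=109.1394 intr=12.5006 cont=14.3422 V=14.3422[hold]; j=5 S=137.7681 intr=0.0000 cont=2.6667 V=2.6667[hold]; j=6 S=173.9065 intr=0.0000 cont=0.0000 V=0.0000[hold]; j=7 S=219.5245 intr=0.0000 cont=0.0000 V=0.0000[hold]  S*(7)=86.4599
k=6: j=0 S=48.2944 intr=73.3456 cont=71.6466 V=73.3456[EX]; j=1 S=60.9626 intr=60.6774 cont=58.9784 V=60.6774[EX]; j=2 S=76.9540 intr=44.6860 cont=42.9871 V=44.6860[EX]; j=3 S=97.1400 intr=24.5000 cont=23.7663 V=24.5000[EX]; j=4 S=122.6211 intr=0.0000 cont=8.0220 V=8.0220[hold]; j=5 S=154.7862 intr=0.0000 cont=1.2317 V=1.2317[hold]; j=6 S=195.3887 intr=0.0000 cont=0.0000 V=0.0000[hold]  S*(6)=97.1400
k=5: j=0 S=54.2601 intr=67.3799 cont=65.6810 V=67.3799[EX]; j=1 S=68.4932 intr=53.1468 cont=51.4478 V=53.1468[EX]; j=2 S=86.4599 intr=35.1801 cont=33.4812 V=35.1801[EX]; j=3 S=109.1394 intr=12.5006 cont=15.5207 V=15.5207[hold]; j=4 S=137.7681 intr=0.0000 cont=4.3507 V=4.3507[hold]; j=5 S=173.9065 intr=0.0000 cont=0.5689 V=0.5689[hold]  S*(5)=86.4599
k=4: j=0 S=60.9626 intr=60.6774 cont=58.9784 V=60.6774[EX]; j=1 S=76.9540 intr=44.6860 cont=42.9871 V=44.6860[EX]; j=2 S=97.1400 intr=24.5000 cont=24.3840 V=24.5000[EX]; j=3 S=122.6211 intr=0.0000 cont=9.4490 V=9.4490[hold]; j=4 S=154.7862 intr=0.0000 cont=2.3077 V=2.3077[hold]  S*(4)=97.1400
k=3: j=0 S=68.4932 intr=53.1468 cont=51.4478 V=53.1468[EX]; j=1 S=86.4599 intr=35.1801 cont=33.4812 V=35.1801[EX]; j=2 S=109.1394 intr=12.5006 cont=16.2687 V=16.2687[hold]; j=3 S=137.7681 intr=0.0000 cont=5.5738 V=5.5738[hold]  S*(3)=86.4599
k=2: j=0 S=76.9540 intr=44.6860 cont=42.9871 V=44.6860[EX]; j=1 S=97.1400 intr=24.5000 cont=24.7761 V=24.7761[hold]; j=2 S=122.6211 intr=0.0000 cont=10.4356 V=10.4356[hold]  S*(2)=76.9540
k=1: j=0 S=86.4599 intr=35.1801 cont=33.6259 V=35.1801[EX]; j=1 S=109.1394 intr=12.5006 cont=16.9133 V=16.9133[hold]  S*(1)=86.4599
k=0: j=0 S=97.1400 intr=24.5000 cont=25.1140 V=25.1140[hold]  S*(0)=-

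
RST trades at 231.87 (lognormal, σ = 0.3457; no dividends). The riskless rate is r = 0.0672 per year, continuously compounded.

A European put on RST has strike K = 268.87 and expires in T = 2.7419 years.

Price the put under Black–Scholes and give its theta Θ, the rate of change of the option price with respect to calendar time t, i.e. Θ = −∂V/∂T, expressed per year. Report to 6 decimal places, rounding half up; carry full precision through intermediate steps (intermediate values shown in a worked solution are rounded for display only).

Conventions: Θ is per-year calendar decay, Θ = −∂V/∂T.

price = 47.286314
Θ = -0.244482

σ√T = 0.3457·√2.7419 = 0.572434
d₁ = (ln(S/K) + (r+σ²/2)T) / (σ√T) = (ln(231.87/268.87) + (0.0672+0.3457²/2)·2.7419) / 0.572434 = (-0.148051 + 0.348096) / 0.572434 = 0.349464
d₂ = d₁ − σ√T = 0.349464 − 0.572434 = -0.222970
e^{−rT} = 0.831723
N(−d₁) = 0.363371,  N(−d₂) = 0.588221
Put price V = K·e^{−rT}·N(−d₂) − S·N(−d₁) = 131.541068 − 84.254754 = 47.286314
φ(d₁) = (1/√(2π))·e^{−d₁²/2} = 0.375311
Θ = −S·φ(d₁)·σ/(2√T) + r·K·e^{−rT}·N(−d₂) = −9.084042 + 8.839560 = -0.244482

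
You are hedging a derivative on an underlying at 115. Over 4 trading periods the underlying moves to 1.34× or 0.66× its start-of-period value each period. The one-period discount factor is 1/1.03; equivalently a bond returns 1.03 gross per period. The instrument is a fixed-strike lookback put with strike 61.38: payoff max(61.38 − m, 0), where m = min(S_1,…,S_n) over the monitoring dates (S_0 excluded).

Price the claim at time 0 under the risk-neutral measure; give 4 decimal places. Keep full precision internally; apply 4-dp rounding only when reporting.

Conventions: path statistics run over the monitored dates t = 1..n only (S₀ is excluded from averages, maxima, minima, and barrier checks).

Under the martingale measure an up-move has probability p* = 0.5441; value the claim as the probability-weighted average of per-path payoffs, discounted 4 periods at R = 1.03.
Enumerate all 2^4 = 16 price paths (U = up ×1.34, D = down ×0.66); each path with k up-moves has probability p*^k·(1−p*)^(4−k).
DDDD: m=21.8209, payoff=39.5591, prob=0.043193
UDDD: m=44.3031, payoff=17.0769, prob=0.051553
DUDD: m=44.3031, payoff=17.0769, prob=0.051553
UUDD: m=89.9488, payoff=0.0000, prob=0.061531
DDUD: m=44.3031, payoff=17.0769, prob=0.051553
UDUD: m=89.9488, payoff=0.0000, prob=0.061531
DUUD: m=75.9000, payoff=0.0000, prob=0.061531
UUUD: m=154.1000, payoff=0.0000, prob=0.073440
DDDU: m=33.0620, payoff=28.3180, prob=0.051553
UDDU: m=67.1260, payoff=0.0000, prob=0.061531
DUDU: m=67.1260, payoff=0.0000, prob=0.061531
UUDU: m=136.2860, payoff=0.0000, prob=0.073440
DDUU: m=50.0940, payoff=11.2860, prob=0.061531
UDUU: m=101.7060, payoff=0.0000, prob=0.073440
DUUU: m=75.9000, payoff=0.0000, prob=0.073440
UUUU: m=154.1000, payoff=0.0000, prob=0.087654
Price = Σ prob·payoff / R^4 = 6.504040 / 1.125509 = 5.7788

price = 5.7788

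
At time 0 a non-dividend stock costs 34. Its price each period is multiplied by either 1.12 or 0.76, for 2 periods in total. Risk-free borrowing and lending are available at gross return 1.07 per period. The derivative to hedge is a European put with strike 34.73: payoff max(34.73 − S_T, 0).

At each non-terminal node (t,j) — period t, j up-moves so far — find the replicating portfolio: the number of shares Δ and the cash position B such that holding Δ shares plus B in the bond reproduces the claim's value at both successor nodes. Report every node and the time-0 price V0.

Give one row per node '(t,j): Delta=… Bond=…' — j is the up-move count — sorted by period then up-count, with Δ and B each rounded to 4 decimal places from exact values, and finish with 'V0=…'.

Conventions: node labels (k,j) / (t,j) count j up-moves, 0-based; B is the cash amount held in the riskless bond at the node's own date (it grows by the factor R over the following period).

Since d<R<u, set p* = (R−d)/(u−d) = 0.8611; price each node as the discounted p*-expectation of its children.
Terminal payoffs: V(2,0)=15.0916, V(2,1)=5.7892, V(2,2)=0.0000
Node (1,0) S=25.8400: V=(p*·5.7892+(1−p*)·15.0916)/1.07=6.6179; Δ=(5.7892−15.0916)/(28.9408−19.6384)=-1.0000; B=V−Δ·S=32.4579
Node (1,1) S=38.0800: V=(p*·0.0000+(1−p*)·5.7892)/1.07=0.7515; Δ=(0.0000−5.7892)/(42.6496−28.9408)=-0.4223; B=V−Δ·S=16.8326
Node (0,0) S=34.0000: V=(p*·0.7515+(1−p*)·6.6179)/1.07=1.4638; Δ=(0.7515−6.6179)/(38.0800−25.8400)=-0.4793; B=V−Δ·S=17.7596
As a check, the time-0 holding Δ(0,0)·S0 + B(0,0) comes to 1.4638 — exactly V0.

(0,0): Delta=-0.4793 Bond=17.7596
(1,0): Delta=-1.0000 Bond=32.4579
(1,1): Delta=-0.4223 Bond=16.8326
V0=1.4638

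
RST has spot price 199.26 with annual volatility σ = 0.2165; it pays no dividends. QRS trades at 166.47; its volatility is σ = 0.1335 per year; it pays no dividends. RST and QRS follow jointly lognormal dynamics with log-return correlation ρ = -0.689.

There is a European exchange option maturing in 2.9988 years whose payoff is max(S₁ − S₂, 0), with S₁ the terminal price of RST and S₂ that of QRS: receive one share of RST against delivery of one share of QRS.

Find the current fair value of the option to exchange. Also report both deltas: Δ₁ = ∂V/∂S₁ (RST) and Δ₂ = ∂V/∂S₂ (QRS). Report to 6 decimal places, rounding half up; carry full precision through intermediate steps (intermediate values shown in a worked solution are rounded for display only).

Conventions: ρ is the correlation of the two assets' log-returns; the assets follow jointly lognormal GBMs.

exchange price = 58.712217
Δ1 = 0.726105
Δ2 = -0.516438

σ_eff = √(σ₁² + σ₂² − 2ρσ₁σ₂) = √(0.2165² + 0.1335² − 2·-0.689·0.2165·0.1335) = 0.323299
d₁ = (ln(S₁/S₂) + (q₂ − q₁ + σ_eff²/2)T) / (σ_eff√T) = (ln(199.26/166.47) + (0.0 − 0.0 + 0.052261)·2.9988) / 0.559859 = 0.601074
d₂ = d₁ − σ_eff√T = 0.601074 − 0.559859 = 0.041215
N(d₁) = 0.726105,  N(d₂) = 0.516438
V = S₁·e^{−q₁T}·N(d₁) − S₂·e^{−q₂T}·N(d₂) = 144.683584 − 85.971367 = 58.712217
Key observation: no risk-free rate is needed — with the second asset as numeraire the exchange option is a call on the ratio S₁/S₂, and r cancels out of the value.
Δ₁ = e^{−q₁T}·N(d₁) = 0.726105;  Δ₂ = −e^{−q₂T}·N(d₂) = -0.516438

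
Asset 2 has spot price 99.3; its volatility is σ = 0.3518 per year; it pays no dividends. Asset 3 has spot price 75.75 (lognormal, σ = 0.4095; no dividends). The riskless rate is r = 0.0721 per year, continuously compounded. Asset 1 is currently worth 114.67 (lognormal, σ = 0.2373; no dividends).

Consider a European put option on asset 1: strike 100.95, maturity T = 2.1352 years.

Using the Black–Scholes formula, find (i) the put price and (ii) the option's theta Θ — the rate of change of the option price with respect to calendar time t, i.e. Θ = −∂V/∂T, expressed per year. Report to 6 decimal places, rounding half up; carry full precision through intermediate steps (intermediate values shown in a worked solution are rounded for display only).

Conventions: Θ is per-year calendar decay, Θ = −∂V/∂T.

σ√T = 0.2373·√2.1352 = 0.346750
d₁ = (ln(S/K) + (r+σ²/2)T) / (σ√T) = (ln(114.67/100.95) + (0.0721+0.2373²/2)·2.1352) / 0.346750 = (0.127433 + 0.214066) / 0.346750 = 0.984855
d₂ = d₁ − σ√T = 0.984855 − 0.346750 = 0.638105
e^{−rT} = 0.857317
N(−d₁) = 0.162348,  N(−d₂) = 0.261703
Put price V = K·e^{−rT}·N(−d₂) − S·N(−d₁) = 22.649359 − 18.616401 = 4.032957
φ(d₁) = (1/√(2π))·e^{−d₁²/2} = 0.245635
Θ = −S·φ(d₁)·σ/(2√T) + r·K·e^{−rT}·N(−d₂) = −2.287118 + 1.633019 = -0.654100

price = 4.032957
Θ = -0.654100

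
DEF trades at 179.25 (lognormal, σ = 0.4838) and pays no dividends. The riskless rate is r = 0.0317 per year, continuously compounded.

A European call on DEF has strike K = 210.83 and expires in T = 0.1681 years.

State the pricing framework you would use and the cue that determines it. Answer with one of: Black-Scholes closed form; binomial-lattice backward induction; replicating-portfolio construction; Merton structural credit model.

framework: Black-Scholes closed form

Key observation: everything needed for the exact continuous-time valuation of the European call on DEF (strike 210.83) is given, and no feature rules the closed form out.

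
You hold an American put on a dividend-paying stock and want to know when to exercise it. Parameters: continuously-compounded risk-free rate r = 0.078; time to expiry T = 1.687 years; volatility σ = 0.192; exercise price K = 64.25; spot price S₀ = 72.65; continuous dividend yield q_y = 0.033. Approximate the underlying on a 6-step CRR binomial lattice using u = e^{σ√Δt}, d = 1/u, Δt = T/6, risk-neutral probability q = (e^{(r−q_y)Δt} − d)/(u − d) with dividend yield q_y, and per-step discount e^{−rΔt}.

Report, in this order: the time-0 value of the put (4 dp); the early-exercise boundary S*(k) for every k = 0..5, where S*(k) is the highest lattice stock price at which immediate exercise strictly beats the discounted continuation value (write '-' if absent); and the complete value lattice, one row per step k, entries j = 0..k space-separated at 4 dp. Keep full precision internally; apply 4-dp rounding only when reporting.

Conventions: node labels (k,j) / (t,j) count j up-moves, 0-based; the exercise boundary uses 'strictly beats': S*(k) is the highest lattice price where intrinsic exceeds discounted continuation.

price = 2.2287
boundary = - - - 53.5293 48.3478 53.5293
tree:
2.2287
3.8856 0.8922
6.5761 1.7263 0.2098
10.7207 3.2740 0.4632 0.0000
15.9022 6.0421 1.0226 0.0000 0.0000
20.5822 10.7207 2.2575 0.0000 0.0000 0.0000
24.8091 15.9022 4.9839 0.0000 0.0000 0.0000 0.0000

params: Δt=0.28117 u=1.10717 d=0.90320 q=0.53700 e^(-rΔt)=0.97831
t_6 payoffs: 24.8091 15.9022 4.9839 0.0000 0.0000 0.0000 0.0000
t_5: node(5,0) S=43.6678 payoff=20.5822 vs cont=19.5917 → 20.5822 [stop]  node(5,1) S=53.5293 payoff=10.7207 vs cont=9.8214 → 10.7207 [stop]  node(5,2) S=65.6177 payoff=0.0000 vs cont=2.2575 → 2.2575 [wait]  node(5,3) S=80.4360 payoff=0.0000 vs cont=0.0000 → 0.0000 [wait]  node(5,4) S=98.6007 payoff=0.0000 vs cont=0.0000 → 0.0000 [wait]  node(5,5) S=120.8675 payoff=0.0000 vs cont=0.0000 → 0.0000 [wait]  ⇒ S*(5)=53.5293
t_4: node(4,0) S=48.3478 payoff=15.9022 vs cont=14.9550 → 15.9022 [stop]  node(4,1) S=59.2661 payoff=4.9839 vs cont=6.0421 → 6.0421 [wait]  node(4,2) S=72.6500 payoff=0.0000 vs cont=1.0226 → 1.0226 [wait]  node(4,3) S=89.0564 payoff=0.0000 vs cont=0.0000 → 0.0000 [wait]  node(4,4) S=109.1678 payoff=0.0000 vs cont=0.0000 → 0.0000 [wait]  ⇒ S*(4)=48.3478
t_3: node(3,0) S=53.5293 payoff=10.7207 vs cont=10.3773 → 10.7207 [stop]  node(3,1) S=65.6177 payoff=0.0000 vs cont=3.2740 → 3.2740 [wait]  node(3,2) S=80.4360 payoff=0.0000 vs cont=0.4632 → 0.4632 [wait]  node(3,3) S=98.6007 payoff=0.0000 vs cont=0.0000 → 0.0000 [wait]  ⇒ S*(3)=53.5293
t_2: node(2,0) S=59.2661 payoff=4.9839 vs cont=6.5761 → 6.5761 [wait]  node(2,1) S=72.6500 payoff=0.0000 vs cont=1.7263 → 1.7263 [wait]  node(2,2) S=89.0564 payoff=0.0000 vs cont=0.2098 → 0.2098 [wait]  ⇒ S*(2)=-
t_1: node(1,0) S=65.6177 payoff=0.0000 vs cont=3.8856 → 3.8856 [wait]  node(1,1) S=80.4360 payoff=0.0000 vs cont=0.8922 → 0.8922 [wait]  ⇒ S*(1)=-
t_0: node(0,0) S=72.6500 payoff=0.0000 vs cont=2.2287 → 2.2287 [wait]  ⇒ S*(0)=-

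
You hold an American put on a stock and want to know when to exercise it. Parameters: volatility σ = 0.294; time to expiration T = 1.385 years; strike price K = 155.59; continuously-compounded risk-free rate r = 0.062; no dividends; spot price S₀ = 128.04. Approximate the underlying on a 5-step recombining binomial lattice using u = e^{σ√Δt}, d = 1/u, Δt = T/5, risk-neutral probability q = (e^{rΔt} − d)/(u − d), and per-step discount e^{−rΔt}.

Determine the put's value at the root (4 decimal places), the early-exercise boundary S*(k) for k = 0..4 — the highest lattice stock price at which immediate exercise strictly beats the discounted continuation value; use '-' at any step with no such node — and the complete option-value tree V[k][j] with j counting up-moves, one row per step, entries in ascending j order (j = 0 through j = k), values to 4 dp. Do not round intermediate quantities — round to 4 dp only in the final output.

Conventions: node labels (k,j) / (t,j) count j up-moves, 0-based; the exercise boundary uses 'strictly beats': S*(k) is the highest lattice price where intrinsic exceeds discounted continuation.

price = 30.7964
boundary = - 109.6845 93.9604 109.6845 128.0400
tree:
30.7964
45.9055 17.7206
61.6296 29.1863 7.6087
75.0995 45.9055 14.5534 1.3793
86.6384 61.6296 27.5500 2.9061 0.0000
96.5231 75.0995 45.9055 6.1228 0.0000 0.0000

params: Δt=0.27700 u=1.16735 d=0.85664 q=0.51714 e^(-rΔt)=0.98297
t_5 payoffs: 96.5231 75.0995 45.9055 6.1228 0.0000 0.0000
t_4: node(4,0) S=68.9516 payoff=86.6384 vs cont=83.9891 → 86.6384 [stop]  node(4,1) S=93.9604 payoff=61.6296 vs cont=58.9803 → 61.6296 [stop]  node(4,2) S=128.0400 payoff=27.5500 vs cont=24.9007 → 27.5500 [stop]  node(4,3) S=174.4803 payoff=0.0000 vs cont=2.9061 → 2.9061 [wait]  node(4,4) S=237.7645 payoff=0.0000 vs cont=0.0000 → 0.0000 [wait]  ⇒ S*(4)=128.0400
t_3: node(3,0) S=80.4905 payoff=75.0995 vs cont=72.4502 → 75.0995 [stop]  node(3,1) S=109.6845 payoff=45.9055 vs cont=43.2562 → 45.9055 [stop]  node(3,2) S=149.4672 payoff=6.1228 vs cont=14.5534 → 14.5534 [wait]  node(3,3) S=203.6792 payoff=0.0000 vs cont=1.3793 → 1.3793 [wait]  ⇒ S*(3)=109.6845
t_2: node(2,0) S=93.9604 payoff=61.6296 vs cont=58.9803 → 61.6296 [stop]  node(2,1) S=128.0400 payoff=27.5500 vs cont=29.1863 → 29.1863 [wait]  node(2,2) S=174.4803 payoff=0.0000 vs cont=7.6087 → 7.6087 [wait]  ⇒ S*(2)=93.9604
t_1: node(1,0) S=109.6845 payoff=45.9055 vs cont=44.0880 → 45.9055 [stop]  node(1,1) S=149.4672 payoff=6.1228 vs cont=17.7206 → 17.7206 [wait]  ⇒ S*(1)=109.6845
t_0: node(0,0) S=128.0400 payoff=27.5500 vs cont=30.7964 → 30.7964 [wait]  ⇒ S*(0)=-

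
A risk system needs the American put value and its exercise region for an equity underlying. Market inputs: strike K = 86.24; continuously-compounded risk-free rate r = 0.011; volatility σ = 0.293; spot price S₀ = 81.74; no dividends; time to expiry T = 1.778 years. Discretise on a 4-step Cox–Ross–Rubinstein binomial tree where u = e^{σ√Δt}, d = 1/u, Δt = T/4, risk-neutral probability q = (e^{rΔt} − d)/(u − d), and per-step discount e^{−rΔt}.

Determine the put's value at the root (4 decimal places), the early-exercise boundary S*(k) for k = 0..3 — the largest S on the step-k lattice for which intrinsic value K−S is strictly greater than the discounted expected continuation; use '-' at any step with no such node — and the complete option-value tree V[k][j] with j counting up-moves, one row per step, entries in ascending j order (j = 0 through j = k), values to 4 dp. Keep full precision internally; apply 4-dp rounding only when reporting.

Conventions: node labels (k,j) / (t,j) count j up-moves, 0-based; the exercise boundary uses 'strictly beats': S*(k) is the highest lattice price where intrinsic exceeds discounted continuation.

price = 14.6218
boundary = - - 55.3044 67.2353
tree:
14.6218
21.6990 6.5939
30.9356 11.2491 1.2813
40.7493 19.0047 2.4012 0.0000
48.8216 30.9356 4.5000 0.0000 0.0000

params: Δt=0.44450 u=1.21573 d=0.82255 q=0.46378 e^(-rΔt)=0.99512
t_4 payoffs: 48.8216 30.9356 4.5000 0.0000 0.0000
t_3: node(3,0) S=45.4907 payoff=40.7493 vs cont=40.3287 → 40.7493 [stop]  node(3,1) S=67.2353 payoff=19.0047 vs cont=18.5841 → 19.0047 [stop]  node(3,2) S=99.3739 payoff=0.0000 vs cont=2.4012 → 2.4012 [wait]  node(3,3) S=146.8747 payoff=0.0000 vs cont=0.0000 → 0.0000 [wait]  ⇒ S*(3)=67.2353
t_2: node(2,0) S=55.3044 payoff=30.9356 vs cont=30.5150 → 30.9356 [stop]  node(2,1) S=81.7400 payoff=4.5000 vs cont=11.2491 → 11.2491 [wait]  node(2,2) S=120.8119 payoff=0.0000 vs cont=1.2813 → 1.2813 [wait]  ⇒ S*(2)=55.3044
t_1: node(1,0) S=67.2353 payoff=19.0047 vs cont=21.6990 → 21.6990 [wait]  node(1,1) S=99.3739 payoff=0.0000 vs cont=6.5939 → 6.5939 [wait]  ⇒ S*(1)=-
t_0: node(0,0) S=81.7400 payoff=4.5000 vs cont=14.6218 → 14.6218 [wait]  ⇒ S*(0)=-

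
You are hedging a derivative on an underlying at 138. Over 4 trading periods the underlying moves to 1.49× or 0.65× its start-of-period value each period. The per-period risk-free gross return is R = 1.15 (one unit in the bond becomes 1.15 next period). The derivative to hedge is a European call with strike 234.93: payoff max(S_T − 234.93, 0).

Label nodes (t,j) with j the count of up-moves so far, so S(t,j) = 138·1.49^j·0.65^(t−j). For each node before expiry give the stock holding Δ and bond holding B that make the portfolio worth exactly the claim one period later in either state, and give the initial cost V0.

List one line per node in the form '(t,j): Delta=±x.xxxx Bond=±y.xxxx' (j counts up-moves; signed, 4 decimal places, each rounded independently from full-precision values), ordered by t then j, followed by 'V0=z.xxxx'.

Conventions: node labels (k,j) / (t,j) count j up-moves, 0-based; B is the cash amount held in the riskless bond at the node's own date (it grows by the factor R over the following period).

(0,0): Delta=0.6095 Bond=-40.0903
(1,0): Delta=0.2197 Bond=-11.1394
(1,1): Delta=0.7251 Bond=-69.8797
(2,0): Delta=0.0000 Bond=0.0000
(2,1): Delta=0.2849 Bond=-21.5213
(2,2): Delta=0.8557 Bond=-120.3731
(3,0): Delta=0.0000 Bond=0.0000
(3,1): Delta=0.0000 Bond=0.0000
(3,2): Delta=0.3694 Bond=-41.5792
(3,3): Delta=1.0000 Bond=-204.2870
V0=44.0214

Since d<R<u, set p* = (R−d)/(u−d) = 0.5952; price each node as the discounted p*-expectation of its children.
At maturity the claim pays: V(4,0)=0.0000, V(4,1)=0.0000, V(4,2)=0.0000, V(4,3)=61.7930, V(4,4)=445.2505
(3,0): S=37.8983. Δ = (V_up−V_dn)/(S_up−S_dn) = (0.0000−0.0000)/(56.4684−24.6339) = 0.0000. V = [p*·0.0000 + (1−p*)·0.0000]/1.15 = 0.0000. B = V − Δ·S = 0.0000.
(3,1): S=86.8745. Δ = (V_up−V_dn)/(S_up−S_dn) = (0.0000−0.0000)/(129.4429−56.4684) = 0.0000. V = [p*·0.0000 + (1−p*)·0.0000]/1.15 = 0.0000. B = V − Δ·S = 0.0000.
(3,2): S=199.1430. Δ = (V_up−V_dn)/(S_up−S_dn) = (61.7930−0.0000)/(296.7230−129.4429) = 0.3694. V = [p*·61.7930 + (1−p*)·0.0000]/1.15 = 31.9840. B = V − Δ·S = -41.5792.
(3,3): S=456.4970. Δ = (V_up−V_dn)/(S_up−S_dn) = (445.2505−61.7930)/(680.1805−296.7230) = 1.0000. V = [p*·445.2505 + (1−p*)·61.7930]/1.15 = 252.2100. B = V − Δ·S = -204.2870.
(2,0): S=58.3050. Δ = (V_up−V_dn)/(S_up−S_dn) = (0.0000−0.0000)/(86.8745−37.8983) = 0.0000. V = [p*·0.0000 + (1−p*)·0.0000]/1.15 = 0.0000. B = V − Δ·S = 0.0000.
(2,1): S=133.6530. Δ = (V_up−V_dn)/(S_up−S_dn) = (31.9840−0.0000)/(199.1430−86.8745) = 0.2849. V = [p*·31.9840 + (1−p*)·0.0000]/1.15 = 16.5548. B = V − Δ·S = -21.5213.
(2,2): S=306.3738. Δ = (V_up−V_dn)/(S_up−S_dn) = (252.2100−31.9840)/(456.4970−199.1430) = 0.8557. V = [p*·252.2100 + (1−p*)·31.9840]/1.15 = 141.8008. B = V − Δ·S = -120.3731.
(1,0): S=89.7000. Δ = (V_up−V_dn)/(S_up−S_dn) = (16.5548−0.0000)/(133.6530−58.3050) = 0.2197. V = [p*·16.5548 + (1−p*)·0.0000]/1.15 = 8.5688. B = V − Δ·S = -11.1394.
(1,1): S=205.6200. Δ = (V_up−V_dn)/(S_up−S_dn) = (141.8008−16.5548)/(306.3738−133.6530) = 0.7251. V = [p*·141.8008 + (1−p*)·16.5548]/1.15 = 79.2226. B = V − Δ·S = -69.8797.
(0,0): S=138.0000. Δ = (V_up−V_dn)/(S_up−S_dn) = (79.2226−8.5688)/(205.6200−89.7000) = 0.6095. V = [p*·79.2226 + (1−p*)·8.5688]/1.15 = 44.0214. B = V − Δ·S = -40.0903.
As a check, the time-0 holding Δ(0,0)·S0 + B(0,0) comes to 44.0214 — exactly V0.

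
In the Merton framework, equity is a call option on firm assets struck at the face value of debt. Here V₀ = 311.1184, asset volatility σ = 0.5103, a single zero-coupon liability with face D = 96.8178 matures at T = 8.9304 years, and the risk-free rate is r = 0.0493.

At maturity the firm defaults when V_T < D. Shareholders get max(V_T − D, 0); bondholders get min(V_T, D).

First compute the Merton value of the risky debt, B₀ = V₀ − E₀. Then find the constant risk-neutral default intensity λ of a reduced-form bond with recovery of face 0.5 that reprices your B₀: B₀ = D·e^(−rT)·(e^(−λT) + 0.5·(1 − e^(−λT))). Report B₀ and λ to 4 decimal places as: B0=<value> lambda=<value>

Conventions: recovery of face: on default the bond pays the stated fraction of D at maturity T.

Equity is a call on the firm's assets struck at D = 96.8178:
d₁ = [ln(V₀/D) + (r + σ²/2)T] / (σ√T)
   = [ln(311.1184/96.8178) + (0.0493 + 0.5·0.5103²)·8.9304] / (0.5103·√8.9304)
   = [1.167343 + 1.603034] / 1.524969 = 1.816677
d₂ = d₁ − σ√T = 1.816677 − 1.524969 = 0.291708
N(d₁) = 0.965367,  N(d₂) = 0.614745,  e^(−rT) = 0.643863
E₀ = V₀·N(d₁) − D·e^(−rT)·N(d₂)
   = 311.1184·0.965367 − 96.8178·0.643863·0.614745 = 262.021716
B₀ = V₀ − E₀ = 311.1184 − 262.021716 = 49.096684
e^(−λT) = (B₀·e^(rT)/D − 0.5)/(1 − 0.5) = (49.0967·1.553125/96.8178 − 0.5)/0.5 = 0.57519151
λ = −ln(0.57519151)/8.9304 = 0.061929

B0=49.0967 lambda=0.0619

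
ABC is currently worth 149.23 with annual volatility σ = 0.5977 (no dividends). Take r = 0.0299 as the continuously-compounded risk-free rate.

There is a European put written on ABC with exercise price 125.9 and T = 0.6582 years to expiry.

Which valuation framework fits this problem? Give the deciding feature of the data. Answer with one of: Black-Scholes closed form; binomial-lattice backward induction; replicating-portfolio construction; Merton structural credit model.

Key observation: a European-exercise option on ABC struck at 125.9 — a GBM underlying with constant parameters — admits an analytic price: the data contain no early exercise, no discrete tree, no debt structure.

framework: Black-Scholes closed form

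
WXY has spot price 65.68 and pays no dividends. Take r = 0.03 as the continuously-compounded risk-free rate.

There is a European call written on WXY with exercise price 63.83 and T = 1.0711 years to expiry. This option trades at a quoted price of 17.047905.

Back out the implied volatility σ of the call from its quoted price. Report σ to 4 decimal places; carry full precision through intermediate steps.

sigma = 0.5800

At σ = 0.5800 the Black–Scholes value reproduces the quote:
σ√T = 0.58·√1.0711 = 0.600265
d₁ = (ln(S/K) + (r+σ²/2)T) / (σ√T) = (ln(65.68/63.83) + (0.03+0.58²/2)·1.0711) / 0.600265 = (0.028571 + 0.212292) / 0.600265 = 0.401261
d₂ = d₁ − σ√T = 0.401261 − 0.600265 = -0.199004
e^{−rT} = 0.968378
N(d₁) = 0.655886,  N(d₂) = 0.421130
V = S·N(d₁) − K·e^{−rT}·N(d₂) = 43.078604 − 26.030699 = 17.047905 (matching the quote); vega is positive throughout, so no other σ reproduces this price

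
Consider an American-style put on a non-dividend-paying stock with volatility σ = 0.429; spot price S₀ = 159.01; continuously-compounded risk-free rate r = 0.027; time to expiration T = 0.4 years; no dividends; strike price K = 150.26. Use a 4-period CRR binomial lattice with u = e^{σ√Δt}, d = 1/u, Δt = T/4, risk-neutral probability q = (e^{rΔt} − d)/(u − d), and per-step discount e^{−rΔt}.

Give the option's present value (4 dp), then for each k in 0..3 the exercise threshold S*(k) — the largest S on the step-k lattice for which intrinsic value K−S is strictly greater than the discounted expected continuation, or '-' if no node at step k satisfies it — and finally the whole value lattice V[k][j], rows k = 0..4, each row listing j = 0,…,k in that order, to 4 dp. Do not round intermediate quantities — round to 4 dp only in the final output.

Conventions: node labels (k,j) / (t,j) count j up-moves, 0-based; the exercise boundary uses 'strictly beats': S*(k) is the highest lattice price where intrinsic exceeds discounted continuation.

params: Δt=0.10000 u=1.14529 d=0.87314 q=0.47607 e^(-rΔt)=0.99730
t_4 payoffs: 57.8421 29.0356 0.0000 0.0000 0.0000
t_3: node(3,0) S=105.8457 payoff=44.4143 vs cont=44.0092 → 44.4143 [stop]  node(3,1) S=138.8377 payoff=11.4223 vs cont=15.1716 → 15.1716 [wait]  node(3,2) S=182.1133 payoff=0.0000 vs cont=0.0000 → 0.0000 [wait]  node(3,3) S=238.8778 payoff=0.0000 vs cont=0.0000 → 0.0000 [wait]  ⇒ S*(3)=105.8457
t_2: node(2,0) S=121.2244 payoff=29.0356 vs cont=30.4105 → 30.4105 [wait]  node(2,1) S=159.0100 payoff=0.0000 vs cont=7.9274 → 7.9274 [wait]  node(2,2) S=208.5733 payoff=0.0000 vs cont=0.0000 → 0.0000 [wait]  ⇒ S*(2)=-
t_1: node(1,0) S=138.8377 payoff=11.4223 vs cont=19.6538 → 19.6538 [wait]  node(1,1) S=182.1133 payoff=0.0000 vs cont=4.1422 → 4.1422 [wait]  ⇒ S*(1)=-
t_0: node(0,0) S=159.0100 payoff=0.0000 vs cont=12.2361 → 12.2361 [wait]  ⇒ S*(0)=-

price = 12.2361
boundary = - - - 105.8457
tree:
12.2361
19.6538 4.1422
30.4105 7.9274 0.0000
44.4143 15.1716 0.0000 0.0000
57.8421 29.0356 0.0000 0.0000 0.0000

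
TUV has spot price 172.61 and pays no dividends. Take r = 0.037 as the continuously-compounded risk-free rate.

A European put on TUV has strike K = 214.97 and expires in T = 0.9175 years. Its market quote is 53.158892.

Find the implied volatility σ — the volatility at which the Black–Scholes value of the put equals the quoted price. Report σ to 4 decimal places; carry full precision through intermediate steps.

sigma = 0.4532

At σ = 0.4532 the Black–Scholes value reproduces the quote:
σ√T = 0.4532·√0.9175 = 0.434103
d₁ = (ln(S/K) + (r+σ²/2)T) / (σ√T) = (ln(172.61/214.97) + (0.037+0.4532²/2)·0.9175) / 0.434103 = (-0.219464 + 0.128170) / 0.434103 = -0.210304
d₂ = d₁ − σ√T = -0.210304 − 0.434103 = -0.644407
e^{−rT} = 0.966622
N(−d₁) = 0.583285,  N(−d₂) = 0.740344
V = K·e^{−rT}·N(−d₂) − S·N(−d₁) = 153.839659 − 100.680768 = 53.158892 (matching the quote); vega is positive throughout, so no other σ reproduces this price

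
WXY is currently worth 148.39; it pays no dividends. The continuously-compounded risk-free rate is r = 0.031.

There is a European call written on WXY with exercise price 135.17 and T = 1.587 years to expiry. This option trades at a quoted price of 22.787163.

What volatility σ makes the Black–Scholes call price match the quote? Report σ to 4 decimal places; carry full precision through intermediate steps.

At σ = 0.1439 the Black–Scholes value reproduces the quote:
σ√T = 0.1439·√1.587 = 0.181280
d₁ = (ln(S/K) + (r+σ²/2)T) / (σ√T) = (ln(148.39/135.17) + (0.031+0.1439²/2)·1.587) / 0.181280 = (0.093311 + 0.065628) / 0.181280 = 0.876760
d₂ = d₁ − σ√T = 0.876760 − 0.181280 = 0.695481
e^{−rT} = 0.951994
N(d₁) = 0.809692,  N(d₂) = 0.756623
V = S·N(d₁) − K·e^{−rT}·N(d₂) = 120.150132 − 97.362969 = 22.787163 (matching the quote); vega is positive throughout, so no other σ reproduces this price

sigma = 0.1439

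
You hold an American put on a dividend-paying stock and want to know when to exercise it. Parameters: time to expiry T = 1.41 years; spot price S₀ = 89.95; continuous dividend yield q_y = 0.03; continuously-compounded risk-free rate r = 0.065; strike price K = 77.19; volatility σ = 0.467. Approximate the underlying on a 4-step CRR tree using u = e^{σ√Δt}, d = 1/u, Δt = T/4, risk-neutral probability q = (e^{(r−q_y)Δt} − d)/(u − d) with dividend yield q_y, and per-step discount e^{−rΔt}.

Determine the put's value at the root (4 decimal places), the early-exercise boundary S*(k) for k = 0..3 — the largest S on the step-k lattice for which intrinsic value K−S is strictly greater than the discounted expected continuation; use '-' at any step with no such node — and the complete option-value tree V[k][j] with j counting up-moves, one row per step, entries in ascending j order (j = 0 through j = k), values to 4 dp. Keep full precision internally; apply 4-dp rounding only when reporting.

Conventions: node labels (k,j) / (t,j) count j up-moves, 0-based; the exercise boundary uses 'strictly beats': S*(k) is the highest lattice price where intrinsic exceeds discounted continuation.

Δt=0.35250, u=1.31952, d=0.75785, q=0.45323, disc=e^(-rΔt)=0.97735
k=4 terminal: V=max(K-S,0) → 47.5184 25.5280 0.0000 0.0000 0.0000
k=3: j=0 S=39.1522 intr=38.0378 cont=36.7012 V=38.0378[EX]; j=1 S=68.1689 intr=9.0211 cont=13.6419 V=13.6419[hold]; j=2 S=118.6906 intr=0.0000 cont=0.0000 V=0.0000[hold]; j=3 S=206.6552 intr=0.0000 cont=0.0000 V=0.0000[hold]  S*(3)=39.1522
k=2: j=0 S=51.6620 intr=25.5280 cont=26.3698 V=26.3698[hold]; j=1 S=89.9500 intr=0.0000 cont=7.2901 V=7.2901[hold]; j=2 S=156.6142 intr=0.0000 cont=0.0000 V=0.0000[hold]  S*(2)=-
k=1: j=0 S=68.1689 intr=9.0211 cont=17.3209 V=17.3209[hold]; j=1 S=118.6906 intr=0.0000 cont=3.8957 V=3.8957[hold]  S*(1)=-
k=0: j=0 S=89.9500 intr=0.0000 cont=10.9817 V=10.9817[hold]  S*(0)=-

price = 10.9817
boundary = - - - 39.1522
tree:
10.9817
17.3209 3.8957
26.3698 7.2901 0.0000
38.0378 13.6419 0.0000 0.0000
47.5184 25.5280 0.0000 0.0000 0.0000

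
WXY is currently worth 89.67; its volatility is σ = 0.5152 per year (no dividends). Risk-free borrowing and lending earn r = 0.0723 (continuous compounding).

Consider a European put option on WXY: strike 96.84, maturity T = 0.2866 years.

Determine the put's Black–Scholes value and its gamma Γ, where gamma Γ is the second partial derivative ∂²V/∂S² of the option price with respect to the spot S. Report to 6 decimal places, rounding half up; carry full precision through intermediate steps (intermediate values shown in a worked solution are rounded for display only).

σ√T = 0.5152·√0.2866 = 0.275813
d₁ = (ln(S/K) + (r+σ²/2)T) / (σ√T) = (ln(89.67/96.84) + (0.0723+0.5152²/2)·0.2866) / 0.275813 = (-0.076924 + 0.058757) / 0.275813 = -0.065865
d₂ = d₁ − σ√T = -0.065865 − 0.275813 = -0.341678
e^{−rT} = 0.979492
N(−d₁) = 0.526257,  N(−d₂) = 0.633703
Put price V = K·e^{−rT}·N(−d₂) − S·N(−d₁) = 60.109292 − 47.189500 = 12.919792
φ(d₁) = (1/√(2π))·e^{−d₁²/2} = 0.398078
Γ = φ(d₁) / (S·σ·√T) = 0.016096

price = 12.919792
Γ = 0.016096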